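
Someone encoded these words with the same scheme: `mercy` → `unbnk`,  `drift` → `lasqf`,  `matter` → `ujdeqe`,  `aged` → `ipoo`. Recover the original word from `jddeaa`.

Letter i (0-indexed) is shifted by i+8, so successive shifts are 8, 9, 10, ….
Undoing it on jddeaa: j−8=b, d−9=u, d−10=t, e−11=t, a−12=o, a−13=n.

button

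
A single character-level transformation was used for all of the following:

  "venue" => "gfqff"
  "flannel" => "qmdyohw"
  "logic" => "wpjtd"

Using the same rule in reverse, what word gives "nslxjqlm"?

Shifts by position in venue: pos 0: v→g (+11), pos 1: e→f (+1), pos 2: n→q (+3), pos 3: u→f (+11), pos 4: e→f (+1) — repeating every 3. It's a Vigenère-style cipher with numeric key [11,1,3]: position i shifts by key[i mod 3].
Reversing it on nslxjqlm: n−11=c, s−1=r, l−3=i, x−11=m, j−1=i, q−3=n, l−11=a, m−1=l.

criminal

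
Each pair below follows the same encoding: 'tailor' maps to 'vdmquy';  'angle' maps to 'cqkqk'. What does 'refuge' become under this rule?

thjzml

Each letter shifts forward by (position + 2), i.e. 2, 3, 4, … — the shift grows by one for each successive letter.
Applying it to refuge: r+2=t, e+3=h, f+4=j, u+5=z, g+6=m, e+7=l.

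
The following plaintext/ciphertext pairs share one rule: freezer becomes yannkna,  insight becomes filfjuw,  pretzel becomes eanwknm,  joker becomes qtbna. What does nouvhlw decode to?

f(5)→y(24) and r(17)→a(0) fit y≡11x+21 (mod 26); the inverse of 11 mod 26 is 19. This is an affine cipher: with a=0,…,z=25, each position x becomes (11x+21) mod 26.
Undoing it on nouvhlw: n(13)→19·(13−21)≡4=e; o(14)→19·(14−21)≡23=x; u(20)→19·(20−21)≡7=h; v(21)→19·(21−21)≡0=a; h(7)→19·(7−21)≡20=u; l(11)→19·(11−21)≡18=s; w(22)→19·(22−21)≡19=t (all mod 26).

exhaust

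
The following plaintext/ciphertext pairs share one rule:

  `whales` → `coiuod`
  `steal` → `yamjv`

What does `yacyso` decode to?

stupid

Letter i (0-indexed) is shifted by i+6, so successive shifts are 6, 7, 8, ….
Reversing it on yacyso: y−6=s, a−7=t, c−8=u, y−9=p, s−10=i, o−11=d.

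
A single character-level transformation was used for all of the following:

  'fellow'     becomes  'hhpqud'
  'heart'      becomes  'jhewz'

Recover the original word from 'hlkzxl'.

In fellow: f→h is +2, e→h is +3, l→p is +4, l→q is +5 — the shift increases by 1 each position. The shift increases by 1 at each position, starting from +2: 2, 3, 4, ….
Undoing it on hlkzxl: h−2=f, l−3=i, k−4=g, z−5=u, x−6=r, l−7=e.

figure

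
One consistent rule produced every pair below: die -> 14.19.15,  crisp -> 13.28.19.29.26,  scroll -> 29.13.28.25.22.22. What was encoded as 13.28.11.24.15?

d is letter #4 and maps to 14: an offset of 10. Letters become their 1-based position plus 10 (so a→11, b→12, …).
Reversing it on 13.28.11.24.15: 13→(13−10)÷1=3=c, 28→(28−10)÷1=18=r, 11→(11−10)÷1=1=a, 24→(24−10)÷1=14=n, 15→(15−10)÷1=5=e.

crane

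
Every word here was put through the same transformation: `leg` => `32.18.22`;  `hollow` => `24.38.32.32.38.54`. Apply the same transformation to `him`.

24.26.34

With a=1..z=26, the number is 2·pos + 8.
On him: h=8→24, i=9→26, m=13→34.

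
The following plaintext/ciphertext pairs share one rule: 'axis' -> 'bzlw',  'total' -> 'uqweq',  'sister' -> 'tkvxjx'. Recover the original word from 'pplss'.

The shift increases by 1 at each position, starting from +1: 1, 2, 3, ….
Decoding pplss: p−1=o, p−2=n, l−3=i, s−4=o, s−5=n.

onion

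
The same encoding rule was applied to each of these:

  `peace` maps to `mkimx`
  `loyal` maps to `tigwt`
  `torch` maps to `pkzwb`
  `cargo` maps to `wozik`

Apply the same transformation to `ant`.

bvi

Two steps: reverse the string, then apply a Caesar shift of +8.
On ant: reverse → tna; then shift: t+8=b, n+8=v, a+8=i.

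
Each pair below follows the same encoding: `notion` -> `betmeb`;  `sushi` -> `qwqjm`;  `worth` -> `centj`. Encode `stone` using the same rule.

qteba

n(13)→b(1) and o(14)→e(4) fit y≡3x+14 (mod 26); the inverse of 3 mod 26 is 9. Each letter's alphabet position (a=0..z=25) is mapped through 3·x+14 mod 26 — an affine cipher.
On stone: s(18)→3·18+14≡16=q; t(19)→3·19+14≡19=t; o(14)→3·14+14≡4=e; n(13)→3·13+14≡1=b; e(4)→3·4+14≡0=a (all mod 26).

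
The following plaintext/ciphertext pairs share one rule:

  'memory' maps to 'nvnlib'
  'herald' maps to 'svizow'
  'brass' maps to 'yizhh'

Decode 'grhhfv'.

tissue

Each pair mirrors across the alphabet (m↔n, e↔v, m↔n): positions sum to 25. This is the alphabet-reversal cipher (Atbash): a becomes z, b becomes y, etc.
Decoding grhhfv: g↔t, r↔i, h↔s, h↔s, f↔u, v↔e.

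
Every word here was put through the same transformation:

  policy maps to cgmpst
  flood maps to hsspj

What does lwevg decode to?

Two steps: reverse the string, then apply a Caesar shift of +4.
Decoding lwevg: shift back: l−4=h, w−4=s, e−4=a, v−4=r, g−4=c → hsarc; then reverse → crash.

crash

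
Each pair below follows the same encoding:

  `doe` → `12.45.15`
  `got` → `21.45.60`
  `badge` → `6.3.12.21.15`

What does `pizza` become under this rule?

Each letter becomes 3×(its alphabet position, a=1..z=26).
On pizza: p=16→48, i=9→27, z=26→78, z=26→78, a=1→3.

48.27.78.78.3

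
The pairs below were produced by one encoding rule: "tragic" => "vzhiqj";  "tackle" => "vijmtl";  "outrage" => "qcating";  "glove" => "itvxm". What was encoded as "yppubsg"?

A repeating key of period 3 is used — shifts +2, +8, +7 over and over.
Decoding yppubsg: y−2=w, p−8=h, p−7=i, u−2=s, b−8=t, s−7=l, g−2=e.

whistle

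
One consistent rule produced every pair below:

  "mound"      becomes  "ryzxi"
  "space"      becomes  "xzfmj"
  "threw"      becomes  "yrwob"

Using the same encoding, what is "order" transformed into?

tbiow

Shifts by position in mound: pos 0: m→r (+5), pos 1: o→y (+10), pos 2: u→z (+5), pos 3: n→x (+10) — repeating every 2. It's a Vigenère-style cipher with numeric key [5,10]: position i shifts by key[i mod 2].
For order: o+5=t, r+10=b, d+5=i, e+10=o, r+5=w.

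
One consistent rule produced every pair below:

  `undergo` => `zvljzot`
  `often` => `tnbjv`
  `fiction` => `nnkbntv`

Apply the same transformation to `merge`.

ujzoj

Vowels shift forward by 5 and consonants shift forward by 8.
On merge: m(cons)+8=u, e(vowel)+5=j, r(cons)+8=z, g(cons)+8=o, e(vowel)+5=j.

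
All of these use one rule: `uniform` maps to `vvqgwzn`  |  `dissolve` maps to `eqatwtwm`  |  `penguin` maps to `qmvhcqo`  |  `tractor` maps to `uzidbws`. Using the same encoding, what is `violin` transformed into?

wqwmqv

Shifts by position in uniform: pos 0: u→v (+1), pos 1: n→v (+8), pos 2: i→q (+8), pos 3: f→g (+1), pos 4: o→w (+8), pos 5: r→z (+8) — repeating every 3. A repeating key of period 3 is used — shifts +1, +8, +8 over and over.
On violin: v+1=w, i+8=q, o+8=w, l+1=m, i+8=q, n+8=v.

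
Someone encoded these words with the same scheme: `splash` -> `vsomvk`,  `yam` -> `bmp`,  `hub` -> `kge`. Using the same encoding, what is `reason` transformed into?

The rule splits by letter class: vowels +12, consonants +3.
For reason: r(cons)+3=u, e(vowel)+12=q, a(vowel)+12=m, s(cons)+3=v, o(vowel)+12=a, n(cons)+3=q.

uqmvaq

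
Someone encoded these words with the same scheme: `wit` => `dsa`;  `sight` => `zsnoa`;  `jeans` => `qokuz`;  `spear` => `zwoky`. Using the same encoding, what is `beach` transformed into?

Vowels shift forward by 10 and consonants shift forward by 7.
For beach: b(cons)+7=i, e(vowel)+10=o, a(vowel)+10=k, c(cons)+7=j, h(cons)+7=o.

iokjo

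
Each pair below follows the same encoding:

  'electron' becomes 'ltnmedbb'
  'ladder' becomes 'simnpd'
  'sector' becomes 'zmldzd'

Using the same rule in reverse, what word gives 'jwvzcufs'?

In electron: e→l is +7, l→t is +8, e→n is +9, c→m is +10 — the shift increases by 1 each position. Each letter shifts forward by (position + 7), i.e. 7, 8, 9, … — the shift grows by one for each successive letter.
Decoding jwvzcufs: j−7=c, w−8=o, v−9=m, z−10=p, c−11=r, u−12=i, f−13=s, s−14=e.

comprise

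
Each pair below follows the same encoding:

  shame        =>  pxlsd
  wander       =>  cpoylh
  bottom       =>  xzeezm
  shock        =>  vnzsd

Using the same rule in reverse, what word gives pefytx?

minute

The output letters match the input read backwards, each shifted +11: shame reversed is emahs. The word is reversed, then every letter is shifted forward by 11.
Reversing it on pefytx: shift back: p−11=e, e−11=t, f−11=u, y−11=n, t−11=i, x−11=m → etunim; then reverse → minute.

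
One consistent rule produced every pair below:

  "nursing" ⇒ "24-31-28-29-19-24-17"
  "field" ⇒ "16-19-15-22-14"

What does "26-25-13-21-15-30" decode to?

pocket

n is letter #14 and maps to 24: an offset of 10. The number is (letter's place in the alphabet, a=1) + 10.
Reversing it on 26-25-13-21-15-30: 26→(26−10)÷1=16=p, 25→(25−10)÷1=15=o, 13→(13−10)÷1=3=c, 21→(21−10)÷1=11=k, 15→(15−10)÷1=5=e, 30→(30−10)÷1=20=t.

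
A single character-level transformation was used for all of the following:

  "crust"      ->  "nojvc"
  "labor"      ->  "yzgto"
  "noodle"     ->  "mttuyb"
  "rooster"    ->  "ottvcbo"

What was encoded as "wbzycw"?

health

c(2)→n(13) and r(17)→o(14) fit y≡7x+25 (mod 26); the inverse of 7 mod 26 is 15. Treating letters as 0–25, the rule is x ↦ 7x + 25 (mod 26).
Decoding wbzycw: w(22)→15·(22−25)≡7=h; b(1)→15·(1−25)≡4=e; z(25)→15·(25−25)≡0=a; y(24)→15·(24−25)≡11=l; c(2)→15·(2−25)≡19=t; w(22)→15·(22−25)≡7=h (all mod 26).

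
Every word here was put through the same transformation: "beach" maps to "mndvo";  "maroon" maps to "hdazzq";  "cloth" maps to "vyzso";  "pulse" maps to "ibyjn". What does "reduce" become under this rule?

anebvn

b(1)→m(12) and e(4)→n(13) fit y≡9x+3 (mod 26); the inverse of 9 mod 26 is 3. Each letter's alphabet position (a=0..z=25) is mapped through 9·x+3 mod 26 — an affine cipher.
For reduce: r(17)→9·17+3≡0=a; e(4)→9·4+3≡13=n; d(3)→9·3+3≡4=e; u(20)→9·20+3≡1=b; c(2)→9·2+3≡21=v; e(4)→9·4+3≡13=n (all mod 26).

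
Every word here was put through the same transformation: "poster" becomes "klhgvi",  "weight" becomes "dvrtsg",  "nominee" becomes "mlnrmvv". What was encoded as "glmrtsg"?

Each letter is replaced by its mirror in the alphabet: a↔z, b↔y, c↔x, and so on (the Atbash cipher).
Undoing it on glmrtsg: g↔t, l↔o, m↔n, r↔i, t↔g, s↔h, g↔t.

tonight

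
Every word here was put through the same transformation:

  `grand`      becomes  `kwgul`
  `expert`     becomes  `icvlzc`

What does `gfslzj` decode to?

camera

In grand: g→k is +4, r→w is +5, a→g is +6, n→u is +7 — the shift increases by 1 each position. Each letter shifts forward by (position + 4), i.e. 4, 5, 6, … — the shift grows by one for each successive letter.
Undoing it on gfslzj: g−4=c, f−5=a, s−6=m, l−7=e, z−8=r, j−9=a.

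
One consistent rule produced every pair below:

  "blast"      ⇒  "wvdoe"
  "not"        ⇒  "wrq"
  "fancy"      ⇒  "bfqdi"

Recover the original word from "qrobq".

Two steps: reverse the string, then apply a Caesar shift of +3.
Decoding qrobq: shift back: q−3=n, r−3=o, o−3=l, b−3=y, q−3=n → nolyn; then reverse → nylon.

nylon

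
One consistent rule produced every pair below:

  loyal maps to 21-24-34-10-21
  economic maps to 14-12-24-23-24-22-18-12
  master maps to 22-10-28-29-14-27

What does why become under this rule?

32-17-34

The number is (letter's place in the alphabet, a=1) + 9.
Applying it to why: w=23→32, h=8→17, y=25→34.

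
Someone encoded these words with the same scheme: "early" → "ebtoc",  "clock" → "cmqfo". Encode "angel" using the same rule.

In early: e→e is +0, a→b is +1, r→t is +2, l→o is +3 — the shift increases by 1 each position. Letter i (0-indexed) is shifted by i+0, so successive shifts are 0, 1, 2, ….
Applying it to angel: a+0=a, n+1=o, g+2=i, e+3=h, l+4=p.

aoihp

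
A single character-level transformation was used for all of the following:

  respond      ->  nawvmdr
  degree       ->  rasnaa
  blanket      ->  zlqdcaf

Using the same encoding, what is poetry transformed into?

vmafny

r(17)→n(13) and e(4)→a(0) fit y≡9x+16 (mod 26); the inverse of 9 mod 26 is 3. This is an affine cipher: with a=0,…,z=25, each position x becomes (9x+16) mod 26.
Applying it to poetry: p(15)→9·15+16≡21=v; o(14)→9·14+16≡12=m; e(4)→9·4+16≡0=a; t(19)→9·19+16≡5=f; r(17)→9·17+16≡13=n; y(24)→9·24+16≡24=y (all mod 26).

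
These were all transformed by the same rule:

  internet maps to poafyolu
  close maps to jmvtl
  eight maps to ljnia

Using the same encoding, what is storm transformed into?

zuvst

Shifts by position in internet: pos 0: i→p (+7), pos 1: n→o (+1), pos 2: t→a (+7), pos 3: e→f (+1) — repeating every 2. A repeating key of period 2 is used — shifts +7, +1 over and over.
On storm: s+7=z, t+1=u, o+7=v, r+1=s, m+7=t.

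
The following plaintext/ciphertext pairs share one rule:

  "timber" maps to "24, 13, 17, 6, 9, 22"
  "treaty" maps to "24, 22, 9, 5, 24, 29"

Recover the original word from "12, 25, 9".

hue

t is letter #20 and maps to 24: an offset of 4. The number is (letter's place in the alphabet, a=1) + 4.
Reversing it on 12, 25, 9: 12→(12−4)÷1=8=h, 25→(25−4)÷1=21=u, 9→(9−4)÷1=5=e.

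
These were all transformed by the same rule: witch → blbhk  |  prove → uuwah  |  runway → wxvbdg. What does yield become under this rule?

dlmqg

Shifts by position in witch: pos 0: w→b (+5), pos 1: i→l (+3), pos 2: t→b (+8), pos 3: c→h (+5), pos 4: h→k (+3) — repeating every 3. A repeating key of period 3 is used — shifts +5, +3, +8 over and over.
Applying it to yield: y+5=d, i+3=l, e+8=m, l+5=q, d+3=g.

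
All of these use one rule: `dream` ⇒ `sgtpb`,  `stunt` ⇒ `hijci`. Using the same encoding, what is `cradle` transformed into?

Every letter moves 15 places later in the alphabet, wrapping around z→a.
For cradle: c+15=r, r+15=g, a+15=p, d+15=s, l+15=a, e+15=t.

rgpsat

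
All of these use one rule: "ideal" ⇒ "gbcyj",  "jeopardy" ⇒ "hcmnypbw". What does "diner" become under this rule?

bglcp

It's a constant shift of +24 (ROT24).
Applying it to diner: d+24=b, i+24=g, n+24=l, e+24=c, r+24=p.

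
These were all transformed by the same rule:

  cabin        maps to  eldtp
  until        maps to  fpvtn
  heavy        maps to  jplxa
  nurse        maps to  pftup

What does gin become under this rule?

itp

The shift depends on letter class: consonant c→e is +2, but vowel a→l is +11. Vowels shift forward by 11 and consonants shift forward by 2.
For gin: g(cons)+2=i, i(vowel)+11=t, n(cons)+2=p.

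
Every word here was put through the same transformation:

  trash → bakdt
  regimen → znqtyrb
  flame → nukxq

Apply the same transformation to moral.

uxblx

In trash: t→b is +8, r→a is +9, a→k is +10, s→d is +11 — the shift increases by 1 each position. Letter i (0-indexed) is shifted by i+8, so successive shifts are 8, 9, 10, ….
For moral: m+8=u, o+9=x, r+10=b, a+11=l, l+12=x.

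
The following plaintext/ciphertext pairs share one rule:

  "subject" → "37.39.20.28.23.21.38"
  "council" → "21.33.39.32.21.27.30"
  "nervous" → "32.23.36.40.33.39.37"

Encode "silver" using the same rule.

Each letter is replaced by its alphabet position (a=1..z=26) + 18.
For silver: s=19→37, i=9→27, l=12→30, v=22→40, e=5→23, r=18→36.

37.27.30.40.23.36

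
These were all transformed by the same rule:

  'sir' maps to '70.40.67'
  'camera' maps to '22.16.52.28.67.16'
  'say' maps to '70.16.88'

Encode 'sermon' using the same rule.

70.28.67.52.58.55

Each letter becomes 3×(its alphabet position, a=1..z=26) + 13.
Applying it to sermon: s=19→70, e=5→28, r=18→67, m=13→52, o=15→58, n=14→55.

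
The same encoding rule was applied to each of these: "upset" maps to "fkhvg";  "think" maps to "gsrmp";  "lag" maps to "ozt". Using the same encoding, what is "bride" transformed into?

This is the alphabet-reversal cipher (Atbash): a becomes z, b becomes y, etc.
Applying it to bride: b↔y, r↔i, i↔r, d↔w, e↔v.

yirwv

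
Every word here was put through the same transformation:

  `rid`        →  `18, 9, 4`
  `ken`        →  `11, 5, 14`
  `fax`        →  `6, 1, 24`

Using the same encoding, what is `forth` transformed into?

6, 15, 18, 20, 8

Each letter is replaced by its alphabet position (a=1, b=2, …, z=26).
On forth: f=6→6, o=15→15, r=18→18, t=20→20, h=8→8.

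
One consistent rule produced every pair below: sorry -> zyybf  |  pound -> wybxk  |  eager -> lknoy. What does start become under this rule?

zdhba

Shifts by position in sorry: pos 0: s→z (+7), pos 1: o→y (+10), pos 2: r→y (+7), pos 3: r→b (+10) — repeating every 2. The shifts repeat in a cycle of length 2: positions 0,1,… shift by +7, +10, then the pattern repeats.
On start: s+7=z, t+10=d, a+7=h, r+10=b, t+7=a.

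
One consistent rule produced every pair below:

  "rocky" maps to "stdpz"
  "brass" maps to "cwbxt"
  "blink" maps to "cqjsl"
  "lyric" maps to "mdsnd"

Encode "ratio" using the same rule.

Shifts by position in rocky: pos 0: r→s (+1), pos 1: o→t (+5), pos 2: c→d (+1), pos 3: k→p (+5) — repeating every 2. A repeating key of period 2 is used — shifts +1, +5 over and over.
On ratio: r+1=s, a+5=f, t+1=u, i+5=n, o+1=p.

sfunp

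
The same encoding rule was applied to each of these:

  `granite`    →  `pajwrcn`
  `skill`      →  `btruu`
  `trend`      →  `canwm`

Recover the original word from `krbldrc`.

Compare letters: g→p is +9, r→a is +9, a→j is +9 — a constant shift. This is a Caesar cipher with shift 9.
Decoding krbldrc: k−9=b, r−9=i, b−9=s, l−9=c, d−9=u, r−9=i, c−9=t.

biscuit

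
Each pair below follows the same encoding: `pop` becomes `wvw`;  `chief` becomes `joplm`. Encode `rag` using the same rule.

yhn

Compare letters: p→w is +7, o→v is +7, p→w is +7 — a constant shift. Each letter is shifted forward by 7 in the alphabet (a Caesar shift of +7).
For rag: r+7=y, a+7=h, g+7=n.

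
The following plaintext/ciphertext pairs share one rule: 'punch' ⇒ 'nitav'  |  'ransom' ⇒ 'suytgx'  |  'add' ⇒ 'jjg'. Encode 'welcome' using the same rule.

The output letters match the input read backwards, each shifted +6: punch reversed is hcnup. Read the word backwards and shift each letter +6.
On welcome: reverse → emoclew; then shift: e+6=k, m+6=s, o+6=u, c+6=i, l+6=r, e+6=k, w+6=c.

ksuirkc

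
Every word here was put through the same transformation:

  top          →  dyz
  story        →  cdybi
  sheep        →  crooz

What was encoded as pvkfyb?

Compare letters: t→d is +10, o→y is +10, p→z is +10 — a constant shift. This is a Caesar cipher with shift 10.
Undoing it on pvkfyb: p−10=f, v−10=l, k−10=a, f−10=v, y−10=o, b−10=r.

flavor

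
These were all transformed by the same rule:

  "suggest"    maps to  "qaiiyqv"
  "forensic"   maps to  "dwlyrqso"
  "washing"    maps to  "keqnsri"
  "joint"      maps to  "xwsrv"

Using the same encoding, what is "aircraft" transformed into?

esloledv

s(18)→q(16) and u(20)→a(0) fit y≡5x+4 (mod 26); the inverse of 5 mod 26 is 21. Each letter's alphabet position (a=0..z=25) is mapped through 5·x+4 mod 26 — an affine cipher.
For aircraft: a(0)→5·0+4≡4=e; i(8)→5·8+4≡18=s; r(17)→5·17+4≡11=l; c(2)→5·2+4≡14=o; r(17)→5·17+4≡11=l; a(0)→5·0+4≡4=e; f(5)→5·5+4≡3=d; t(19)→5·19+4≡21=v (all mod 26).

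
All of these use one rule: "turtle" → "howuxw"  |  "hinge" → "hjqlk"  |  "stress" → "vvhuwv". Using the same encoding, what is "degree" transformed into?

The word is reversed, then every letter is shifted forward by 3.
For degree: reverse → eerged; then shift: e+3=h, e+3=h, r+3=u, g+3=j, e+3=h, d+3=g.

hhujhg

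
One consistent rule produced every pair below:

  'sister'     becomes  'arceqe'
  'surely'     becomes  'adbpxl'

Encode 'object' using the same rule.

wktpog

Letter i (0-indexed) is shifted by i+8, so successive shifts are 8, 9, 10, ….
Applying it to object: o+8=w, b+9=k, j+10=t, e+11=p, c+12=o, t+13=g.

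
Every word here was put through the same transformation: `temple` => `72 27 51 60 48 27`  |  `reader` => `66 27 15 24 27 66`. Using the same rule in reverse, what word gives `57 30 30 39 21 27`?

office

t(#20)→72 and e(#5)→27: differences scale by 3, so n = 3·pos + 12. The formula is n = 3×(alphabet index, a=1) + 12.
Undoing it on 57 30 30 39 21 27: 57→(57−12)÷3=15=o, 30→(30−12)÷3=6=f, 30→(30−12)÷3=6=f, 39→(39−12)÷3=9=i, 21→(21−12)÷3=3=c, 27→(27−12)÷3=5=e.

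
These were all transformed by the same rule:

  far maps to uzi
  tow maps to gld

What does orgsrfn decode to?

lithium

Each pair mirrors across the alphabet (f↔u, a↔z, r↔i): positions sum to 25. Letters are reflected about the middle of the alphabet (position → 25−position): Atbash.
Undoing it on orgsrfn: o↔l, r↔i, g↔t, s↔h, r↔i, f↔u, n↔m.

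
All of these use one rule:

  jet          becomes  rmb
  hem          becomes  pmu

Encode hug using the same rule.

Compare letters: j→r is +8, e→m is +8, t→b is +8 — a constant shift. Each letter is shifted forward by 8 in the alphabet (a Caesar shift of +8).
For hug: h+8=p, u+8=c, g+8=o.

pco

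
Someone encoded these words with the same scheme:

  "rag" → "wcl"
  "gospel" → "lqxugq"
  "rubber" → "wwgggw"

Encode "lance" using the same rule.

qcshg

Two shifts are in play — +2 for a/e/i/o/u, +5 for every other letter.
On lance: l(cons)+5=q, a(vowel)+2=c, n(cons)+5=s, c(cons)+5=h, e(vowel)+2=g.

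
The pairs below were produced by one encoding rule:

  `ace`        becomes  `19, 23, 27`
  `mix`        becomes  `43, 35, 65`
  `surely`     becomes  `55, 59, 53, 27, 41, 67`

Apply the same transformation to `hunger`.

33, 59, 45, 31, 27, 53

a(#1)→19 and c(#3)→23: differences scale by 2, so n = 2·pos + 17. Each letter becomes 2×(its alphabet position, a=1..z=26) + 17.
Applying it to hunger: h=8→33, u=21→59, n=14→45, g=7→31, e=5→27, r=18→53.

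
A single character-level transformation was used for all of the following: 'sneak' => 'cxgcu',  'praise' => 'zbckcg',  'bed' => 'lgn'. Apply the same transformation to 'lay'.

Vowels shift forward by 2 and consonants shift forward by 10.
On lay: l(cons)+10=v, a(vowel)+2=c, y(cons)+10=i.

vci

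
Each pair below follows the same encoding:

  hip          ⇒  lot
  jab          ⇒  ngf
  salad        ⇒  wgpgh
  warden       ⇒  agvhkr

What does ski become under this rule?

woo

The shift depends on letter class: consonant h→l is +4, but vowel i→o is +6. Vowels shift forward by 6 and consonants shift forward by 4.
On ski: s(cons)+4=w, k(cons)+4=o, i(vowel)+6=o.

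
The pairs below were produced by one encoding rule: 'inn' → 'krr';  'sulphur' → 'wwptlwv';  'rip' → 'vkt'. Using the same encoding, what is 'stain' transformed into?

wxckr

Two shifts are in play — +2 for a/e/i/o/u, +4 for every other letter.
On stain: s(cons)+4=w, t(cons)+4=x, a(vowel)+2=c, i(vowel)+2=k, n(cons)+4=r.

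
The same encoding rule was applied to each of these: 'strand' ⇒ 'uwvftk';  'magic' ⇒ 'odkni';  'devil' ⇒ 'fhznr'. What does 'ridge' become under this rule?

Each letter shifts forward by (position + 2), i.e. 2, 3, 4, … — the shift grows by one for each successive letter.
Applying it to ridge: r+2=t, i+3=l, d+4=h, g+5=l, e+6=k.

tlhlk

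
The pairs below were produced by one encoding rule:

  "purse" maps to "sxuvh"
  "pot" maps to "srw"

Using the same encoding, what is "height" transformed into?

khljkw

Every letter moves 3 places later in the alphabet, wrapping around z→a.
On height: h+3=k, e+3=h, i+3=l, g+3=j, h+3=k, t+3=w.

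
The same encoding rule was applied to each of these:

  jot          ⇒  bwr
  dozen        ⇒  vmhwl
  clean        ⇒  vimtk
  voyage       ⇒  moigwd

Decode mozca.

The output letters match the input read backwards, each shifted +8: jot reversed is toj. Two steps: reverse the string, then apply a Caesar shift of +8.
Reversing it on mozca: shift back: m−8=e, o−8=g, z−8=r, c−8=u, a−8=s → egrus; then reverse → surge.

surge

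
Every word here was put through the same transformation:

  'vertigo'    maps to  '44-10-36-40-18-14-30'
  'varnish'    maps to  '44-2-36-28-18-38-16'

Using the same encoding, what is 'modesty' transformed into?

26-30-8-10-38-40-50

v(#22)→44 and e(#5)→10: differences scale by 2, so n = 2·pos + 0. With a=1..z=26, the number is 2·pos.
On modesty: m=13→26, o=15→30, d=4→8, e=5→10, s=19→38, t=20→40, y=25→50.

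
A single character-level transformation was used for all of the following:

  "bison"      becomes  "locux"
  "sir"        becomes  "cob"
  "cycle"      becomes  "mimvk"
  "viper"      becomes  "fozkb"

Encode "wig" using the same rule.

The rule splits by letter class: vowels +6, consonants +10.
Applying it to wig: w(cons)+10=g, i(vowel)+6=o, g(cons)+10=q.

goq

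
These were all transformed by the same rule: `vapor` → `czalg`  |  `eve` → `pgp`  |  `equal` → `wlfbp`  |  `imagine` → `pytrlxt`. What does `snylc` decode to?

ranch

The output letters match the input read backwards, each shifted +11: vapor reversed is ropav. The word is reversed, then every letter is shifted forward by 11.
Undoing it on snylc: shift back: s−11=h, n−11=c, y−11=n, l−11=a, c−11=r → hcnar; then reverse → ranch.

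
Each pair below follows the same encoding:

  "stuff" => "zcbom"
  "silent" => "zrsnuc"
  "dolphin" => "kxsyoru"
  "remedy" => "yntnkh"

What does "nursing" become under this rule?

Shifts by position in stuff: pos 0: s→z (+7), pos 1: t→c (+9), pos 2: u→b (+7), pos 3: f→o (+9) — repeating every 2. It's a Vigenère-style cipher with numeric key [7,9]: position i shifts by key[i mod 2].
On nursing: n+7=u, u+9=d, r+7=y, s+9=b, i+7=p, n+9=w, g+7=n.

udybpwn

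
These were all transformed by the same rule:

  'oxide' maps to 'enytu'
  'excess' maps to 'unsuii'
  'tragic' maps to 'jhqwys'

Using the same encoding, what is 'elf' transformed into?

Compare letters: o→e is +16, x→n is +16, i→y is +16 — a constant shift. It's a constant shift of +16 (ROT16).
On elf: e+16=u, l+16=b, f+16=v.

ubv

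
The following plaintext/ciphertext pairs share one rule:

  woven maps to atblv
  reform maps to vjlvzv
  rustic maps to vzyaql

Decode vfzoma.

Each letter shifts forward by (position + 4), i.e. 4, 5, 6, … — the shift grows by one for each successive letter.
Reversing it on vfzoma: v−4=r, f−5=a, z−6=t, o−7=h, m−8=e, a−9=r.

rather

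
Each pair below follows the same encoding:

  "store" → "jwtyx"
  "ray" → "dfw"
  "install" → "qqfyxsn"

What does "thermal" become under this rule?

Read the word backwards and shift each letter +5.
For thermal: reverse → lamreht; then shift: l+5=q, a+5=f, m+5=r, r+5=w, e+5=j, h+5=m, t+5=y.

qfrwjmy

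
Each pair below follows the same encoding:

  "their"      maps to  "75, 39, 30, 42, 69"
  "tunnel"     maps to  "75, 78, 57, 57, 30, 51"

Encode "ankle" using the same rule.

18, 57, 48, 51, 30

t(#20)→75 and h(#8)→39: differences scale by 3, so n = 3·pos + 15. With a=1..z=26, the number is 3·pos + 15.
On ankle: a=1→18, n=14→57, k=11→48, l=12→51, e=5→30.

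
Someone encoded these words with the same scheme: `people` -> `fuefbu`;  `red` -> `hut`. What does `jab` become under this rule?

zqr

Compare letters: p→f is +16, e→u is +16, o→e is +16 — a constant shift. Every letter moves 16 places later in the alphabet, wrapping around z→a.
On jab: j+16=z, a+16=q, b+16=r.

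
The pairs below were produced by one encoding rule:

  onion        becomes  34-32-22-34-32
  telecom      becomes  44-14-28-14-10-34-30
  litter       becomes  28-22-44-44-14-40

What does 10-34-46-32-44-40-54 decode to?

o(#15)→34 and n(#14)→32: differences scale by 2, so n = 2·pos + 4. The formula is n = 2×(alphabet index, a=1) + 4.
Undoing it on 10-34-46-32-44-40-54: 10→(10−4)÷2=3=c, 34→(34−4)÷2=15=o, 46→(46−4)÷2=21=u, 32→(32−4)÷2=14=n, 44→(44−4)÷2=20=t, 40→(40−4)÷2=18=r, 54→(54−4)÷2=25=y.

country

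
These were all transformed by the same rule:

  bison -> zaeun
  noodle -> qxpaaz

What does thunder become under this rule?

dqpzgtf

The output letters match the input read backwards, each shifted +12: bison reversed is nosib. The word is reversed, then every letter is shifted forward by 12.
Applying it to thunder: reverse → rednuht; then shift: r+12=d, e+12=q, d+12=p, n+12=z, u+12=g, h+12=t, t+12=f.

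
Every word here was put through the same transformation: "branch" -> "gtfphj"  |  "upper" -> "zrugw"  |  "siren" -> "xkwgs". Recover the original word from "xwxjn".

It's a Vigenère-style cipher with numeric key [5,2]: position i shifts by key[i mod 2].
Decoding xwxjn: x−5=s, w−2=u, x−5=s, j−2=h, n−5=i.

sushi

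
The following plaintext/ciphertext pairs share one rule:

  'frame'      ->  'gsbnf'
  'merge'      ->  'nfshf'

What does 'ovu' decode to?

nut

Compare letters: f→g is +1, r→s is +1, a→b is +1 — a constant shift. Each letter is shifted forward by 1 in the alphabet (a Caesar shift of +1).
Decoding ovu: o−1=n, v−1=u, u−1=t.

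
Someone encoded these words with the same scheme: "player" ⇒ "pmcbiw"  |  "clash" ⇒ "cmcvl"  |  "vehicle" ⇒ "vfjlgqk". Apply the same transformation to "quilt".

In player: p→p is +0, l→m is +1, a→c is +2, y→b is +3 — the shift increases by 1 each position. Letter i (0-indexed) is shifted by i+0, so successive shifts are 0, 1, 2, ….
For quilt: q+0=q, u+1=v, i+2=k, l+3=o, t+4=x.

qvkox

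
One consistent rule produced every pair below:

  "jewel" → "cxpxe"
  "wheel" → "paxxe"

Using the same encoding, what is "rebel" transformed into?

Every letter moves 19 places later in the alphabet, wrapping around z→a.
On rebel: r+19=k, e+19=x, b+19=u, e+19=x, l+19=e.

kxuxe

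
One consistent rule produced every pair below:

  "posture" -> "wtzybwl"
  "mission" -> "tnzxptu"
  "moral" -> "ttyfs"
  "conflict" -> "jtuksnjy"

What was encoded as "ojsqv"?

Shifts by position in posture: pos 0: p→w (+7), pos 1: o→t (+5), pos 2: s→z (+7), pos 3: t→y (+5) — repeating every 2. It's a Vigenère-style cipher with numeric key [7,5]: position i shifts by key[i mod 2].
Decoding ojsqv: o−7=h, j−5=e, s−7=l, q−5=l, v−7=o.

hello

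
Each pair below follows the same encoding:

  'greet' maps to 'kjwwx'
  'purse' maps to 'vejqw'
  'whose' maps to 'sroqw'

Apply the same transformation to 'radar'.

Each letter's alphabet position (a=0..z=25) is mapped through 7·x+20 mod 26 — an affine cipher.
For radar: r(17)→7·17+20≡9=j; a(0)→7·0+20≡20=u; d(3)→7·3+20≡15=p; a(0)→7·0+20≡20=u; r(17)→7·17+20≡9=j (all mod 26).

jupuj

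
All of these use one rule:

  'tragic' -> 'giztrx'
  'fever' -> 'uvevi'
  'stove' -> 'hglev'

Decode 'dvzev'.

This is the alphabet-reversal cipher (Atbash): a becomes z, b becomes y, etc.
Decoding dvzev: d↔w, v↔e, z↔a, e↔v, v↔e.

weave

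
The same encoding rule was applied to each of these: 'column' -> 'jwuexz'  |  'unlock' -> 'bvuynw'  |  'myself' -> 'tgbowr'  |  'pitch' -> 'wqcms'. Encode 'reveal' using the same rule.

ymeolx

Each letter shifts forward by (position + 7), i.e. 7, 8, 9, … — the shift grows by one for each successive letter.
On reveal: r+7=y, e+8=m, v+9=e, e+10=o, a+11=l, l+12=x.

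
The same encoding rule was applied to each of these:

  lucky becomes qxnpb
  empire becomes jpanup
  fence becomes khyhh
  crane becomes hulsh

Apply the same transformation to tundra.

yxyiul

Shifts by position in lucky: pos 0: l→q (+5), pos 1: u→x (+3), pos 2: c→n (+11), pos 3: k→p (+5), pos 4: y→b (+3) — repeating every 3. It's a Vigenère-style cipher with numeric key [5,3,11]: position i shifts by key[i mod 3].
For tundra: t+5=y, u+3=x, n+11=y, d+5=i, r+3=u, a+11=l.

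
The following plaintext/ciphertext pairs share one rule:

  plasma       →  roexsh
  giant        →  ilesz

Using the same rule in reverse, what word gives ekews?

In plasma: p→r is +2, l→o is +3, a→e is +4, s→x is +5 — the shift increases by 1 each position. Letter i (0-indexed) is shifted by i+2, so successive shifts are 2, 3, 4, ….
Decoding ekews: e−2=c, k−3=h, e−4=a, w−5=r, s−6=m.

charm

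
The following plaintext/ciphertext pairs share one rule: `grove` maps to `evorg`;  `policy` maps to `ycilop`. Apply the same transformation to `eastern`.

nretsae

The output letters match the input read backwards: grove reversed is evorg. The word is simply reversed.
For eastern: reverse → nretsae.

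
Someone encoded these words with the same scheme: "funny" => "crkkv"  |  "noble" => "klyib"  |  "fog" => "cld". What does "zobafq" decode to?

Each letter is shifted forward by 23 in the alphabet (a Caesar shift of +23).
Reversing it on zobafq: z−23=c, o−23=r, b−23=e, a−23=d, f−23=i, q−23=t.

credit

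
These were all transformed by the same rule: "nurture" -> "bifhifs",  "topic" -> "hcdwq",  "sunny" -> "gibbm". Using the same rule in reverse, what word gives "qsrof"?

Each letter is shifted forward by 14 in the alphabet (a Caesar shift of +14).
Decoding qsrof: q−14=c, s−14=e, r−14=d, o−14=a, f−14=r.

cedar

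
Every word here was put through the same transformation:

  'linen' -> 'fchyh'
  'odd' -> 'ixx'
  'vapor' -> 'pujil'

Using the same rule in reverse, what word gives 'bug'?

Compare letters: l→f is +20, i→c is +20, n→h is +20 — a constant shift. This is a Caesar cipher with shift 20.
Reversing it on bug: b−20=h, u−20=a, g−20=m.

ham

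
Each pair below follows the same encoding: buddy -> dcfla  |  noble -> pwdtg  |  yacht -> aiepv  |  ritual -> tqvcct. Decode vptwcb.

Shifts by position in buddy: pos 0: b→d (+2), pos 1: u→c (+8), pos 2: d→f (+2), pos 3: d→l (+8) — repeating every 2. The shifts repeat in a cycle of length 2: positions 0,1,… shift by +2, +8, then the pattern repeats.
Reversing it on vptwcb: v−2=t, p−8=h, t−2=r, w−8=o, c−2=a, b−8=t.

throat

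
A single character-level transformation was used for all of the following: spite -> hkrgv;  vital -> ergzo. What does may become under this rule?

Each pair mirrors across the alphabet (s↔h, p↔k, i↔r): positions sum to 25. This is the alphabet-reversal cipher (Atbash): a becomes z, b becomes y, etc.
On may: m↔n, a↔z, y↔b.

nzb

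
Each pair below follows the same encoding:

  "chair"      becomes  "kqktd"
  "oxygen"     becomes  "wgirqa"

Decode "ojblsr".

garage

In chair: c→k is +8, h→q is +9, a→k is +10, i→t is +11 — the shift increases by 1 each position. Each letter shifts forward by (position + 8), i.e. 8, 9, 10, … — the shift grows by one for each successive letter.
Reversing it on ojblsr: o−8=g, j−9=a, b−10=r, l−11=a, s−12=g, r−13=e.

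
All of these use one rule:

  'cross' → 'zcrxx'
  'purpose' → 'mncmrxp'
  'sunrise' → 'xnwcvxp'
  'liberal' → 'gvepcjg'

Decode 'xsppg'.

c(2)→z(25) and r(17)→c(2) fit y≡21x+9 (mod 26); the inverse of 21 mod 26 is 5. Each letter's alphabet position (a=0..z=25) is mapped through 21·x+9 mod 26 — an affine cipher.
Reversing it on xsppg: x(23)→5·(23−9)≡18=s; s(18)→5·(18−9)≡19=t; p(15)→5·(15−9)≡4=e; p(15)→5·(15−9)≡4=e; g(6)→5·(6−9)≡11=l (all mod 26).

steel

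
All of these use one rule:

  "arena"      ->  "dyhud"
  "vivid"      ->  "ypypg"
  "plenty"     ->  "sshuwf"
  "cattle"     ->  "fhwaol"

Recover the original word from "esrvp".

Shifts by position in arena: pos 0: a→d (+3), pos 1: r→y (+7), pos 2: e→h (+3), pos 3: n→u (+7) — repeating every 2. It's a Vigenère-style cipher with numeric key [3,7]: position i shifts by key[i mod 2].
Decoding esrvp: e−3=b, s−7=l, r−3=o, v−7=o, p−3=m.

bloom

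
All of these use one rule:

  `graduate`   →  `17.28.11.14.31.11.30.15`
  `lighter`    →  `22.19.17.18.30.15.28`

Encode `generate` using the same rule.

17.15.24.15.28.11.30.15

g is letter #7 and maps to 17: an offset of 10. Letters become their 1-based position plus 10 (so a→11, b→12, …).
On generate: g=7→17, e=5→15, n=14→24, e=5→15, r=18→28, a=1→11, t=20→30, e=5→15.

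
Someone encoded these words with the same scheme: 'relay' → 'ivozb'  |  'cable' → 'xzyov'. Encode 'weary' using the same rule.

Each pair mirrors across the alphabet (r↔i, e↔v, l↔o): positions sum to 25. Each letter is replaced by its mirror in the alphabet: a↔z, b↔y, c↔x, and so on (the Atbash cipher).
On weary: w↔d, e↔v, a↔z, r↔i, y↔b.

dvzib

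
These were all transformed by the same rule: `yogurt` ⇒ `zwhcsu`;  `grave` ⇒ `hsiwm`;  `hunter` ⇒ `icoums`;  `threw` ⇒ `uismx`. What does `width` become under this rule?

The shift depends on letter class: consonant y→z is +1, but vowel o→w is +8. The rule splits by letter class: vowels +8, consonants +1.
For width: w(cons)+1=x, i(vowel)+8=q, d(cons)+1=e, t(cons)+1=u, h(cons)+1=i.

xqeui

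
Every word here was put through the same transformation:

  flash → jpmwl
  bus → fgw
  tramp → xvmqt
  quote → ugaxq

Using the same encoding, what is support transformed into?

wgttavx

The shift depends on letter class: consonant f→j is +4, but vowel a→m is +12. The rule splits by letter class: vowels +12, consonants +4.
On support: s(cons)+4=w, u(vowel)+12=g, p(cons)+4=t, p(cons)+4=t, o(vowel)+12=a, r(cons)+4=v, t(cons)+4=x.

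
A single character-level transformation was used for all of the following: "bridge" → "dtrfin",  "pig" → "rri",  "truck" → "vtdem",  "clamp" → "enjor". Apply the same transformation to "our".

xdt

The shift depends on letter class: consonant b→d is +2, but vowel i→r is +9. Two shifts are in play — +9 for a/e/i/o/u, +2 for every other letter.
Applying it to our: o(vowel)+9=x, u(vowel)+9=d, r(cons)+2=t.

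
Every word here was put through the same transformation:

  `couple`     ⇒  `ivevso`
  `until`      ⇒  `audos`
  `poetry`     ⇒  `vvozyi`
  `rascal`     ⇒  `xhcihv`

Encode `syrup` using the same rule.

yfbaw

A repeating key of period 3 is used — shifts +6, +7, +10 over and over.
Applying it to syrup: s+6=y, y+7=f, r+10=b, u+6=a, p+7=w.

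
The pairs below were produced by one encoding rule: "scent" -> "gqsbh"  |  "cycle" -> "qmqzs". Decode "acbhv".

month

Compare letters: s→g is +14, c→q is +14, e→s is +14 — a constant shift. Each letter is shifted forward by 14 in the alphabet (a Caesar shift of +14).
Reversing it on acbhv: a−14=m, c−14=o, b−14=n, h−14=t, v−14=h.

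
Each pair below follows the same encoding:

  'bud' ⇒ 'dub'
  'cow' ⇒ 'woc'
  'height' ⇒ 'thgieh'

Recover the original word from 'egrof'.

forge

The output letters match the input read backwards: bud reversed is dub. The word is simply reversed.
Undoing it on egrof: then reverse → forge.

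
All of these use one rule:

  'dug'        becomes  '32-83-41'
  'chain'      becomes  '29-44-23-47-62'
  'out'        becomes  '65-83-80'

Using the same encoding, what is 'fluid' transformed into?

Each letter becomes 3×(its alphabet position, a=1..z=26) + 20.
On fluid: f=6→38, l=12→56, u=21→83, i=9→47, d=4→32.

38-56-83-47-32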